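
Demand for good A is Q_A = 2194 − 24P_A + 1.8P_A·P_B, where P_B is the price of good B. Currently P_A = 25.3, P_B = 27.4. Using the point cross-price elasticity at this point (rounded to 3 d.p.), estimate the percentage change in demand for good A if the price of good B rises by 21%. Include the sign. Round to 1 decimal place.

9.2%

At P_A = 25.3, P_B = 27.4: Q_A = 2834.596.
∂Q_A/∂P_B = 1.8P_A = 45.5400.
ε = (∂Q_A/∂P_B)(P_B/Q_A) = 45.5400 × 27.4/2834.596 ≈ 0.440.
%ΔQ_A ≈ ε × %ΔP_B = 0.440 × (21%) = 9.2%.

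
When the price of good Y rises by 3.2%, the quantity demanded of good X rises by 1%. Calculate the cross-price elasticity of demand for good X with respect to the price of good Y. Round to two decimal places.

0.31

ε = (%ΔQ of good X) / (%ΔP of good Y) = (1%) / (3.2%) ≈ 0.31.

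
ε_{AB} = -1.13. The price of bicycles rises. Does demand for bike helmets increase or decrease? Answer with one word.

decrease

ε < 0 and the price of bicycles rises, so the quantity of bike helmets moves in the opposite direction: it decreases.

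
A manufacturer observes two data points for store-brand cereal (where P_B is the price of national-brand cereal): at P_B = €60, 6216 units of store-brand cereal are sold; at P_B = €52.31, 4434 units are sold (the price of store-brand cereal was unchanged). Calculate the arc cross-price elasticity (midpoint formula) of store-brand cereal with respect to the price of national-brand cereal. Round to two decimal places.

ΔQ_A = 4434 − 6216 = -1782; ΔP_B = 52.31 − 60 = -7.69.
Midpoints: Q̄_A = 5325.0, P̄_B = 56.16.
ε = (ΔQ_A/Q̄_A)/(ΔP_B/P̄_B) = (-1782/5325.0)/(-7.69/56.16) ≈ 2.44.

2.44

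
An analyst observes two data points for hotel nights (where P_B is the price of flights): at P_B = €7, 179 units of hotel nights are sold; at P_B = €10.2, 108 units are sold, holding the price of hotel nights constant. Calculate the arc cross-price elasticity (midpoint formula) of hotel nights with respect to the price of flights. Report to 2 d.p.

ΔQ_A = 108 − 179 = -71; ΔP_B = 10.2 − 7 = 3.2.
Midpoints: Q̄_A = 143.5, P̄_B = 8.60.
ε = (ΔQ_A/Q̄_A)/(ΔP_B/P̄_B) = (-71/143.5)/(3.2/8.60) ≈ -1.33.

-1.33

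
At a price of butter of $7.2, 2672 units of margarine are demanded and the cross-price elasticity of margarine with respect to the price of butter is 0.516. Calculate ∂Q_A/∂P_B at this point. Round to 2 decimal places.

191.49

ε = (∂Q_A/∂P_B)·(P_B/Q_A) ⇒ ∂Q_A/∂P_B = ε·Q_A/P_B = 0.516 × 2672/7.2 ≈ 191.49.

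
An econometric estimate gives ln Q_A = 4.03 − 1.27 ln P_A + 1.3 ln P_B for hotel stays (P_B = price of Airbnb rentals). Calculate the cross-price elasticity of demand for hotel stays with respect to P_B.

1.30

In a log-linear (constant-elasticity) demand function, the coefficient on ln P_B is the cross-price elasticity.
ε = 1.30. Positive, so hotel stays and Airbnb rentals are substitutes.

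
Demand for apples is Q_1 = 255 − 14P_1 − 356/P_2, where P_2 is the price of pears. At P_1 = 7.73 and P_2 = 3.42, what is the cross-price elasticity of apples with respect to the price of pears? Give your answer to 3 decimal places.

At P_1 = 7.73 and P_2 = 3.42: Q_1 = 42.686.
∂Q_1/∂P_2 = 356/P_2² = 30.4367.
ε = (∂Q_1/∂P_2)(P_2/Q_1) = 30.4367 × (3.42/42.686) ≈ 2.439.

2.439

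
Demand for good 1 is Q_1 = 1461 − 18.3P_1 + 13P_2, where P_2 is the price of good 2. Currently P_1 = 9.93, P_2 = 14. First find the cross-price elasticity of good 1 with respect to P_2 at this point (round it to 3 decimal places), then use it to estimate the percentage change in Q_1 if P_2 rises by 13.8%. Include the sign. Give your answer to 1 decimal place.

1.7%

At P_1 = 9.93, P_2 = 14: Q_1 = 1461.281.
∂Q_1/∂P_2 = 13.
ε = (∂Q_1/∂P_2)(P_2/Q_1) = 13.0000 × 14/1461.281 ≈ 0.125.
%ΔQ_1 ≈ ε × %ΔP_2 = 0.125 × (13.8%) = 1.7%.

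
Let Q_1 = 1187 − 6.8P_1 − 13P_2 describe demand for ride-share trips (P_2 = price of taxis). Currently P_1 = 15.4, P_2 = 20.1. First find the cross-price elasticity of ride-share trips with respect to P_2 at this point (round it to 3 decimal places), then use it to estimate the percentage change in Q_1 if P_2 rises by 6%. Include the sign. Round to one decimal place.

At P_1 = 15.4, P_2 = 20.1: Q_1 = 820.98.
∂Q_1/∂P_2 = -13.
ε = (∂Q_1/∂P_2)(P_2/Q_1) = -13.0000 × 20.1/820.98 ≈ -0.318.
%ΔQ_1 ≈ ε × %ΔP_2 = -0.318 × (6%) = -1.9%.

-1.9%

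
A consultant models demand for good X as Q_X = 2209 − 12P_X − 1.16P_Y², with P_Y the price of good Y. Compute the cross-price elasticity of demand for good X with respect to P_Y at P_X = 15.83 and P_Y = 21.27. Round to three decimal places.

-0.702

At P_X = 15.83 and P_Y = 21.27: Q_X = 1494.241.
∂Q_X/∂P_Y = -2.32P_Y = -2.32(21.27) = -49.3464.
ε = (∂Q_X/∂P_Y)(P_Y/Q_X) = -49.3464 × (21.27/1494.241) ≈ -0.702.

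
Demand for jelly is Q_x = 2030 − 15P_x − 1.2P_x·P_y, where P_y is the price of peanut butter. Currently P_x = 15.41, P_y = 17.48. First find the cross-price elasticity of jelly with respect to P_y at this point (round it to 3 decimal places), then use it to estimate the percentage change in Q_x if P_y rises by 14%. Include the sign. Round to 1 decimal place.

-3.1%

At P_x = 15.41, P_y = 17.48: Q_x = 1475.610.
∂Q_x/∂P_y = -1.2P_x = -18.4920.
ε = (∂Q_x/∂P_y)(P_y/Q_x) = -18.4920 × 17.48/1475.610 ≈ -0.219.
%ΔQ_x ≈ ε × %ΔP_y = -0.219 × (14%) = -3.1%.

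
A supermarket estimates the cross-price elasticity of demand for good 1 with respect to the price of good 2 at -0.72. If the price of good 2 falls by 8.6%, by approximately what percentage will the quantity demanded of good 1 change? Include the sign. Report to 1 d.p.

6.2%

%ΔQ ≈ ε × %ΔP of good 2 = -0.72 × (-8.6%) = 6.2%.
Demand for good 1 rises by about 6.2%.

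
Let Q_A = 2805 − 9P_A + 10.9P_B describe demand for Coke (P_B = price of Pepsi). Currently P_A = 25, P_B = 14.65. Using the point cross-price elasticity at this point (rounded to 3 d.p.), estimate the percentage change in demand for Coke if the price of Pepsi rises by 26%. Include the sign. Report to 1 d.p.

1.5%

At P_A = 25, P_B = 14.65: Q_A = 2739.685.
∂Q_A/∂P_B = 10.9.
ε = (∂Q_A/∂P_B)(P_B/Q_A) = 10.9000 × 14.65/2739.685 ≈ 0.058.
%ΔQ_A ≈ ε × %ΔP_B = 0.058 × (26%) = 1.5%.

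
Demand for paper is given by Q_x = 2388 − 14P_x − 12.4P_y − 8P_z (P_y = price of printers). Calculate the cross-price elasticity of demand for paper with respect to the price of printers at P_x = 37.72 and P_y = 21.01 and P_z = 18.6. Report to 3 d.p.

-0.180

At P_x = 37.72 and P_y = 21.01 and P_z = 18.6: Q_x = 1450.596.
∂Q_x/∂P_y = -12.4.
ε = (∂Q_x/∂P_y)(P_y/Q_x) = -12.4 × (21.01/1450.596) ≈ -0.180.
Since ε < 0, paper and printers are complements.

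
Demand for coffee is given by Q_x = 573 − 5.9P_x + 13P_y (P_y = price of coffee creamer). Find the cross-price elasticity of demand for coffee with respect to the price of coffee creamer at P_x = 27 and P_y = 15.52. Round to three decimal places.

0.328

At P_x = 27 and P_y = 15.52: Q_x = 615.46.
∂Q_x/∂P_y = 13.
ε = (∂Q_x/∂P_y)(P_y/Q_x) = 13 × (15.52/615.46) ≈ 0.328.
Since ε > 0, coffee and coffee creamer are substitutes.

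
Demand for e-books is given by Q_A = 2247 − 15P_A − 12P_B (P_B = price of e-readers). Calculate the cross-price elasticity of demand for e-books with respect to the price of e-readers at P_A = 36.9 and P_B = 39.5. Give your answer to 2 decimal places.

-0.39

At P_A = 36.9 and P_B = 39.5: Q_A = 1219.5.
∂Q_A/∂P_B = -12.
ε = (∂Q_A/∂P_B)(P_B/Q_A) = -12 × (39.5/1219.5) ≈ -0.39.
Since ε < 0, e-books and e-readers are complements.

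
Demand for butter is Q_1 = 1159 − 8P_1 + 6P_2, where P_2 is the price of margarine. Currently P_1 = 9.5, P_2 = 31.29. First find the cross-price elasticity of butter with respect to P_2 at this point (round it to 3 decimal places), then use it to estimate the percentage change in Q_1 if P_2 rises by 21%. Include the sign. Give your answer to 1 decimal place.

3.1%

At P_1 = 9.5, P_2 = 31.29: Q_1 = 1270.74.
∂Q_1/∂P_2 = 6.
ε = (∂Q_1/∂P_2)(P_2/Q_1) = 6.0000 × 31.29/1270.74 ≈ 0.148.
%ΔQ_1 ≈ ε × %ΔP_2 = 0.148 × (21%) = 3.1%.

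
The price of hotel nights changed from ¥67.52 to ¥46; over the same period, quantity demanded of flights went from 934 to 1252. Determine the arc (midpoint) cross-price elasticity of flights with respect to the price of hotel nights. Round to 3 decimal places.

ΔQ_A = 1252 − 934 = 318; ΔP_B = 46 − 67.52 = -21.52.
Midpoints: Q̄_A = 1093.0, P̄_B = 56.76.
ε = (ΔQ_A/Q̄_A)/(ΔP_B/P̄_B) = (318/1093.0)/(-21.52/56.76) ≈ -0.767.
ε < 0: flights and hotel nights are complements.

-0.767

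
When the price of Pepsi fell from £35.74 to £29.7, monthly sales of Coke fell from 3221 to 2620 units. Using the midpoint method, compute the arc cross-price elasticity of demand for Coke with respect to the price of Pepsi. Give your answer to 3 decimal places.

ΔQ_A = 2620 − 3221 = -601; ΔP_B = 29.7 − 35.74 = -6.04.
Midpoints: Q̄_A = 2920.5, P̄_B = 32.72.
ε = (ΔQ_A/Q̄_A)/(ΔP_B/P̄_B) = (-601/2920.5)/(-6.04/32.72) ≈ 1.115.

1.115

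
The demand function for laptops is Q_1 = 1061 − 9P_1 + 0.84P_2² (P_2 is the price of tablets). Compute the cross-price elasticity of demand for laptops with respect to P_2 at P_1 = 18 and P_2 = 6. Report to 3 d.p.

0.065

At P_1 = 18 and P_2 = 6: Q_1 = 929.24.
∂Q_1/∂P_2 = 1.68P_2 = 1.68(6) = 10.0800.
ε = (∂Q_1/∂P_2)(P_2/Q_1) = 10.0800 × (6/929.24) ≈ 0.065.
ε > 0: substitutes.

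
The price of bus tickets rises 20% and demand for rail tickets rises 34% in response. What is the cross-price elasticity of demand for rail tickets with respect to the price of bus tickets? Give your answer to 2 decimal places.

ε = (%ΔQ of rail tickets) / (%ΔP of bus tickets) = (34%) / (20%) ≈ 1.70.
Positive cross-price elasticity: substitutes.

1.70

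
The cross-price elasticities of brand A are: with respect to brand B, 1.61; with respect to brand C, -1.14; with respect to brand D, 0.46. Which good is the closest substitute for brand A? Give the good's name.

brand B

Substitutes have ε > 0. Among the positive values, 1.61 (brand B) is largest.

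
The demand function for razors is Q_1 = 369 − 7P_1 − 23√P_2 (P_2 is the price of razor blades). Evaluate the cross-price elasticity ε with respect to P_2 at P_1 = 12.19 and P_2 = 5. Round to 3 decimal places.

At P_1 = 12.19 and P_2 = 5: Q_1 = 232.240.
∂Q_1/∂P_2 = -23/(2√P_2) = -23/(2√5) = -5.1430.
ε = (∂Q_1/∂P_2)(P_2/Q_1) = -5.1430 × (5/232.240) ≈ -0.111.

-0.111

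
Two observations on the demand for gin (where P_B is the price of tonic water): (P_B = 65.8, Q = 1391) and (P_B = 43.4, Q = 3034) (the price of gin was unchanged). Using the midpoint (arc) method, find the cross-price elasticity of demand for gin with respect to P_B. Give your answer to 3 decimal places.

-1.810

ΔQ_A = 3034 − 1391 = 1643; ΔP_B = 43.4 − 65.8 = -22.4.
Midpoints: Q̄_A = 2212.5, P̄_B = 54.60.
ε = (ΔQ_A/Q̄_A)/(ΔP_B/P̄_B) = (1643/2212.5)/(-22.4/54.60) ≈ -1.810.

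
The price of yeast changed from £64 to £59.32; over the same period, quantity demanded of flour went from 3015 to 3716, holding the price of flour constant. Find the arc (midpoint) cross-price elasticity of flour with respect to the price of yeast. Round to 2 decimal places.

ΔQ_A = 3716 − 3015 = 701; ΔP_B = 59.32 − 64 = -4.68.
Midpoints: Q̄_A = 3365.5, P̄_B = 61.66.
ε = (ΔQ_A/Q̄_A)/(ΔP_B/P̄_B) = (701/3365.5)/(-4.68/61.66) ≈ -2.74.

-2.74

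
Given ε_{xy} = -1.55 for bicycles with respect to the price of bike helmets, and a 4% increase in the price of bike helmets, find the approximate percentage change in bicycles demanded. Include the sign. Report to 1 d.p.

%ΔQ ≈ ε × %ΔP of bike helmets = -1.55 × (4%) = -6.2%.
Demand for bicycles falls by about 6.2%.

-6.2%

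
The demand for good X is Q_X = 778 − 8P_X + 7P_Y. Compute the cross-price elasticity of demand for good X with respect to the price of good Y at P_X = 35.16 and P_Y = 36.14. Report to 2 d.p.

0.34

At P_X = 35.16 and P_Y = 36.14: Q_X = 749.7.
∂Q_X/∂P_Y = 7.
ε = (∂Q_X/∂P_Y)(P_Y/Q_X) = 7 × (36.14/749.7) ≈ 0.34.
Since ε > 0, good X and good Y are substitutes.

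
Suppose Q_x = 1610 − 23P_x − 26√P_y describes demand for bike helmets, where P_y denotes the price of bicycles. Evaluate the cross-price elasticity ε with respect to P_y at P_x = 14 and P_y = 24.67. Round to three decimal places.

-0.056

At P_x = 14 and P_y = 24.67: Q_x = 1158.861.
∂Q_x/∂P_y = -26/(2√P_y) = -26/(2√24.67) = -2.6173.
ε = (∂Q_x/∂P_y)(P_y/Q_x) = -2.6173 × (24.67/1158.861) ≈ -0.056.
ε < 0: complements.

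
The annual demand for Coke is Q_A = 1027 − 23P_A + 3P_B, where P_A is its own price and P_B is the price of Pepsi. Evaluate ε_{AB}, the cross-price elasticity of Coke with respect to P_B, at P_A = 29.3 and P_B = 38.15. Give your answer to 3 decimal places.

0.245

At P_A = 29.3 and P_B = 38.15: Q_A = 467.55.
∂Q_A/∂P_B = 3.
ε = (∂Q_A/∂P_B)(P_B/Q_A) = 3 × (38.15/467.55) ≈ 0.245.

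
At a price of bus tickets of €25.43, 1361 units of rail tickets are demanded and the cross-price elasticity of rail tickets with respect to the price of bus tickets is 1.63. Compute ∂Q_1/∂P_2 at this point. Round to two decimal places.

87.24

ε = (∂Q_1/∂P_2)·(P_2/Q_1) ⇒ ∂Q_1/∂P_2 = ε·Q_1/P_2 = 1.63 × 1361/25.43 ≈ 87.24.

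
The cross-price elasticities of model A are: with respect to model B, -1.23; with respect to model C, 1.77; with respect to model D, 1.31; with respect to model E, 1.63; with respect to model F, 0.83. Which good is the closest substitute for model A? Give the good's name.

model C

Substitutes have ε > 0. Among the positive values, 1.77 (model C) is largest.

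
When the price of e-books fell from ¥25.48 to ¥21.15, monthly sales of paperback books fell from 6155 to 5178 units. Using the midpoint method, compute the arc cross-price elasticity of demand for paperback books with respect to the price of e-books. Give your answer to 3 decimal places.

0.928

ΔQ_A = 5178 − 6155 = -977; ΔP_B = 21.15 − 25.48 = -4.33.
Midpoints: Q̄_A = 5666.5, P̄_B = 23.31.
ε = (ΔQ_A/Q̄_A)/(ΔP_B/P̄_B) = (-977/5666.5)/(-4.33/23.31) ≈ 0.928.
ε > 0: paperback books and e-books are substitutes.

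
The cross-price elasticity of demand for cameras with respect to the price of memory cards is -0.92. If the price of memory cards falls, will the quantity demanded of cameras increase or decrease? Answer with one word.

ε < 0 and the price of memory cards falls, so the quantity of cameras moves in the opposite direction: it increases.

increase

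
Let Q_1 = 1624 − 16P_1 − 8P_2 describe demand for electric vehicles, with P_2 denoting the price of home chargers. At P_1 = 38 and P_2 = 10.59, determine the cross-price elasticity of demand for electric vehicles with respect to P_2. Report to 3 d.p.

-0.091

At P_1 = 38 and P_2 = 10.59: Q_1 = 931.28.
∂Q_1/∂P_2 = -8.
ε = (∂Q_1/∂P_2)(P_2/Q_1) = -8 × (10.59/931.28) ≈ -0.091.
Since ε < 0, electric vehicles and home chargers are complements.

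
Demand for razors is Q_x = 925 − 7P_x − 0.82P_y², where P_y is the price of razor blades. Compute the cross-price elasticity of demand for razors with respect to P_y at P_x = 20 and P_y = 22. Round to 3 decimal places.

-2.045

At P_x = 20 and P_y = 22: Q_x = 388.12.
∂Q_x/∂P_y = -1.64P_y = -1.64(22) = -36.0800.
ε = (∂Q_x/∂P_y)(P_y/Q_x) = -36.0800 × (22/388.12) ≈ -2.045.
ε < 0: complements.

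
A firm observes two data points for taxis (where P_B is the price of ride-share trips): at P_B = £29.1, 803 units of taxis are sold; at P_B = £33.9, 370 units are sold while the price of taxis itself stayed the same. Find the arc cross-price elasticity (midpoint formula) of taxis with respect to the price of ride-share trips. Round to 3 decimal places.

-4.845

ΔQ_A = 370 − 803 = -433; ΔP_B = 33.9 − 29.1 = 4.8.
Midpoints: Q̄_A = 586.5, P̄_B = 31.50.
ε = (ΔQ_A/Q̄_A)/(ΔP_B/P̄_B) = (-433/586.5)/(4.8/31.50) ≈ -4.845.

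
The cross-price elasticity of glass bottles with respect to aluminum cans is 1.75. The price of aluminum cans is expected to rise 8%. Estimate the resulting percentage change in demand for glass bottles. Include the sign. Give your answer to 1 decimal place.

14.0%

%ΔQ ≈ ε × %ΔP of aluminum cans = 1.75 × (8%) = 14.0%.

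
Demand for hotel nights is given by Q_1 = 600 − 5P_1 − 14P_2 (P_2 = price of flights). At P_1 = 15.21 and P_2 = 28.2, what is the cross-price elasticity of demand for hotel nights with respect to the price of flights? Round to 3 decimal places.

-3.057

At P_1 = 15.21 and P_2 = 28.2: Q_1 = 129.15.
∂Q_1/∂P_2 = -14.
ε = (∂Q_1/∂P_2)(P_2/Q_1) = -14 × (28.2/129.15) ≈ -3.057.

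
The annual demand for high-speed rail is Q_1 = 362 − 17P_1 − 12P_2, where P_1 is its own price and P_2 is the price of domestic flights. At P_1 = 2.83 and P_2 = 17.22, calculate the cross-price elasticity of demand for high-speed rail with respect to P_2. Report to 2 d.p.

At P_1 = 2.83 and P_2 = 17.22: Q_1 = 107.25.
∂Q_1/∂P_2 = -12.
ε = (∂Q_1/∂P_2)(P_2/Q_1) = -12 × (17.22/107.25) ≈ -1.93.

-1.93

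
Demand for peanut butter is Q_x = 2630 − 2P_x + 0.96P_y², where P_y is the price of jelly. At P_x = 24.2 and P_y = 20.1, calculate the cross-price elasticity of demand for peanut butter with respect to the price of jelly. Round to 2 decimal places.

0.26

At P_x = 24.2 and P_y = 20.1: Q_x = 2969.450.
∂Q_x/∂P_y = 1.92P_y = 1.92(20.1) = 38.5920.
ε = (∂Q_x/∂P_y)(P_y/Q_x) = 38.5920 × (20.1/2969.450) ≈ 0.26.
ε > 0: substitutes.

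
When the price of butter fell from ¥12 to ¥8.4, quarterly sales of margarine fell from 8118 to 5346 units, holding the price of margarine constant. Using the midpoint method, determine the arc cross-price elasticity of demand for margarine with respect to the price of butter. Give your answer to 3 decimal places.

ΔQ_A = 5346 − 8118 = -2772; ΔP_B = 8.4 − 12 = -3.6.
Midpoints: Q̄_A = 6732.0, P̄_B = 10.20.
ε = (ΔQ_A/Q̄_A)/(ΔP_B/P̄_B) = (-2772/6732.0)/(-3.6/10.20) ≈ 1.167.

1.167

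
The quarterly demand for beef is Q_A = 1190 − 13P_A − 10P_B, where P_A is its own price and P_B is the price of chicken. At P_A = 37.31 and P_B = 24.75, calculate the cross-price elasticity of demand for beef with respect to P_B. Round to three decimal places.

At P_A = 37.31 and P_B = 24.75: Q_A = 457.47.
∂Q_A/∂P_B = -10.
ε = (∂Q_A/∂P_B)(P_B/Q_A) = -10 × (24.75/457.47) ≈ -0.541.
Since ε < 0, beef and chicken are complements.

-0.541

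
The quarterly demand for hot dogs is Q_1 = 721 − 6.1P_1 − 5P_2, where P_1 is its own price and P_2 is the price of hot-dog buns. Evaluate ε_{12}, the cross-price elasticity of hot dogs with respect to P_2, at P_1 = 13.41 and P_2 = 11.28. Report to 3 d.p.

-0.097

At P_1 = 13.41 and P_2 = 11.28: Q_1 = 582.799.
∂Q_1/∂P_2 = -5.
ε = (∂Q_1/∂P_2)(P_2/Q_1) = -5 × (11.28/582.799) ≈ -0.097.
Since ε < 0, hot dogs and hot-dog buns are complements.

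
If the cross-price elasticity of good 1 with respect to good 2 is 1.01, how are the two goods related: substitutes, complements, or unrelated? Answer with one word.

ε = 1.01 > 0, so a higher price of good 2 raises demand for good 1: substitutes.

substitutes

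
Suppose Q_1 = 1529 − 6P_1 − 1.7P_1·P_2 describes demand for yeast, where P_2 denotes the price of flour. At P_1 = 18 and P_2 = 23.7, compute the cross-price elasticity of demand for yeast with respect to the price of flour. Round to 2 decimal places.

-1.04

At P_1 = 18 and P_2 = 23.7: Q_1 = 695.78.
∂Q_1/∂P_2 = -1.7P_1 = -1.7(18) = -30.6000.
ε = (∂Q_1/∂P_2)(P_2/Q_1) = -30.6000 × (23.7/695.78) ≈ -1.04.
ε < 0: complements.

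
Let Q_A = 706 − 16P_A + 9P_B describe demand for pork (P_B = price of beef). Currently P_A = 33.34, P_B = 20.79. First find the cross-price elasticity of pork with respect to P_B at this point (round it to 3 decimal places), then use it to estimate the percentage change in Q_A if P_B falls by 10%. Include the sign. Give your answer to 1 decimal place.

At P_A = 33.34, P_B = 20.79: Q_A = 359.67.
∂Q_A/∂P_B = 9.
ε = (∂Q_A/∂P_B)(P_B/Q_A) = 9.0000 × 20.79/359.67 ≈ 0.520.
%ΔQ_A ≈ ε × %ΔP_B = 0.520 × (-10%) = -5.2%.

-5.2%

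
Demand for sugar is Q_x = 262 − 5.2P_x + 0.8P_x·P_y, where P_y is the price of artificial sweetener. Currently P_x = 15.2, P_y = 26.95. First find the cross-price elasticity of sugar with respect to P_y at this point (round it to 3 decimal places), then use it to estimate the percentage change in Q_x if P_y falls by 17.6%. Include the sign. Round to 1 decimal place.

At P_x = 15.2, P_y = 26.95: Q_x = 510.672.
∂Q_x/∂P_y = 0.8P_x = 12.1600.
ε = (∂Q_x/∂P_y)(P_y/Q_x) = 12.1600 × 26.95/510.672 ≈ 0.642.
%ΔQ_x ≈ ε × %ΔP_y = 0.642 × (-17.6%) = -11.3%.

-11.3%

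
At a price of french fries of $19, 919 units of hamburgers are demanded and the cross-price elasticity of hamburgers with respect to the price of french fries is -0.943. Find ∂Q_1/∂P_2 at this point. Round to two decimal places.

-45.61

ε = (∂Q_1/∂P_2)·(P_2/Q_1) ⇒ ∂Q_1/∂P_2 = ε·Q_1/P_2 = -0.943 × 919/19 ≈ -45.61.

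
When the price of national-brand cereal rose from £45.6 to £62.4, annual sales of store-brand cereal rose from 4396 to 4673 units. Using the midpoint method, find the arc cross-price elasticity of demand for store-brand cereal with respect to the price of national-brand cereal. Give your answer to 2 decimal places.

ΔQ_A = 4673 − 4396 = 277; ΔP_B = 62.4 − 45.6 = 16.8.
Midpoints: Q̄_A = 4534.5, P̄_B = 54.00.
ε = (ΔQ_A/Q̄_A)/(ΔP_B/P̄_B) = (277/4534.5)/(16.8/54.00) ≈ 0.20.

0.20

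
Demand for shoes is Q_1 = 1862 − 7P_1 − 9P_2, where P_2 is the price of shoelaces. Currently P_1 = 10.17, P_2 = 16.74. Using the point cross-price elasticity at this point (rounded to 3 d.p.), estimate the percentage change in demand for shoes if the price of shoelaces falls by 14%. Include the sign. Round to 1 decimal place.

At P_1 = 10.17, P_2 = 16.74: Q_1 = 1640.15.
∂Q_1/∂P_2 = -9.
ε = (∂Q_1/∂P_2)(P_2/Q_1) = -9.0000 × 16.74/1640.15 ≈ -0.092.
%ΔQ_1 ≈ ε × %ΔP_2 = -0.092 × (-14%) = 1.3%.

1.3%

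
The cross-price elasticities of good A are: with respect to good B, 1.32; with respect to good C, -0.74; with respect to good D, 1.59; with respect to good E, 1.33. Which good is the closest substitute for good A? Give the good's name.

Substitutes have ε > 0. Among the positive values, 1.59 (good D) is largest.

good D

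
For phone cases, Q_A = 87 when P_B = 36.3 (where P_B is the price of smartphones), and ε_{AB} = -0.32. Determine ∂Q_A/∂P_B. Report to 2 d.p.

-0.77

ε = (∂Q_A/∂P_B)·(P_B/Q_A) ⇒ ∂Q_A/∂P_B = ε·Q_A/P_B = -0.32 × 87/36.3 ≈ -0.77.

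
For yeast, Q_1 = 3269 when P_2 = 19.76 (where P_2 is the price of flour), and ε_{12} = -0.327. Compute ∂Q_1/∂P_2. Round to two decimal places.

-54.10

ε = (∂Q_1/∂P_2)·(P_2/Q_1) ⇒ ∂Q_1/∂P_2 = ε·Q_1/P_2 = -0.327 × 3269/19.76 ≈ -54.10.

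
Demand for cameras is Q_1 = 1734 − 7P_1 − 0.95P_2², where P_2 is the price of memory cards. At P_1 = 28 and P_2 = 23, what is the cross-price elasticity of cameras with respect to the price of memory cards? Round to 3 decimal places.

-0.971

At P_1 = 28 and P_2 = 23: Q_1 = 1035.45.
∂Q_1/∂P_2 = -1.9P_2 = -1.9(23) = -43.7000.
ε = (∂Q_1/∂P_2)(P_2/Q_1) = -43.7000 × (23/1035.45) ≈ -0.971.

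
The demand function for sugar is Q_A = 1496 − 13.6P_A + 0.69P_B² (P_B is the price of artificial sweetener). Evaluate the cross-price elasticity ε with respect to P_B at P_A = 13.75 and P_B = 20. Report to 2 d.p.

At P_A = 13.75 and P_B = 20: Q_A = 1585.
∂Q_A/∂P_B = 1.38P_B = 1.38(20) = 27.6000.
ε = (∂Q_A/∂P_B)(P_B/Q_A) = 27.6000 × (20/1585) ≈ 0.35.
ε > 0: substitutes.

0.35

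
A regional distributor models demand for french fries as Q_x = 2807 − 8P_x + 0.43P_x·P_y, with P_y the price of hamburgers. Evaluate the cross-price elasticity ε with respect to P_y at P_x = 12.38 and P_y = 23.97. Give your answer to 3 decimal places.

At P_x = 12.38 and P_y = 23.97: Q_x = 2835.562.
∂Q_x/∂P_y = 0.43P_x = 0.43(12.38) = 5.3234.
ε = (∂Q_x/∂P_y)(P_y/Q_x) = 5.3234 × (23.97/2835.562) ≈ 0.045.

0.045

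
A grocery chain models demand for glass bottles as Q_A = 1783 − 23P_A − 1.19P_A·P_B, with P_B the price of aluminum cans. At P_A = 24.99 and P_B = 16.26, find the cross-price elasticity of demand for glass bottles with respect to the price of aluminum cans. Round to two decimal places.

-0.67

At P_A = 24.99 and P_B = 16.26: Q_A = 724.688.
∂Q_A/∂P_B = -1.19P_A = -1.19(24.99) = -29.7381.
ε = (∂Q_A/∂P_B)(P_B/Q_A) = -29.7381 × (16.26/724.688) ≈ -0.67.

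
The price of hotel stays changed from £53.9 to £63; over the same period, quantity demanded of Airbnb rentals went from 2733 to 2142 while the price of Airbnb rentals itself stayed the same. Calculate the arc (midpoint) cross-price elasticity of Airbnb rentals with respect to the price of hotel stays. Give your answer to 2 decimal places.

ΔQ_A = 2142 − 2733 = -591; ΔP_B = 63 − 53.9 = 9.1.
Midpoints: Q̄_A = 2437.5, P̄_B = 58.45.
ε = (ΔQ_A/Q̄_A)/(ΔP_B/P̄_B) = (-591/2437.5)/(9.1/58.45) ≈ -1.56.
ε < 0: Airbnb rentals and hotel stays are complements.

-1.56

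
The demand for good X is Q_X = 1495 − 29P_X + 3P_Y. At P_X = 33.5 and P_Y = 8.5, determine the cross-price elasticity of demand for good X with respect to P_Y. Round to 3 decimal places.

At P_X = 33.5 and P_Y = 8.5: Q_X = 549.
∂Q_X/∂P_Y = 3.
ε = (∂Q_X/∂P_Y)(P_Y/Q_X) = 3 × (8.5/549) ≈ 0.046.
Since ε > 0, good X and good Y are substitutes.

0.046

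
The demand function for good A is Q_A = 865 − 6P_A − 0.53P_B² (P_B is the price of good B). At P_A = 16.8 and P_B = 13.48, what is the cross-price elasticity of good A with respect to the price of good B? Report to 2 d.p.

At P_A = 16.8 and P_B = 13.48: Q_A = 667.893.
∂Q_A/∂P_B = -1.06P_B = -1.06(13.48) = -14.2888.
ε = (∂Q_A/∂P_B)(P_B/Q_A) = -14.2888 × (13.48/667.893) ≈ -0.29.

-0.29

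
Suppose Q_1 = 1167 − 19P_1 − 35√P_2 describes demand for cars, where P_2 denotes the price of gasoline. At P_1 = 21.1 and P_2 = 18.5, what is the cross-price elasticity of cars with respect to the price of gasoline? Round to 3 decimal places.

-0.122

At P_1 = 21.1 and P_2 = 18.5: Q_1 = 615.559.
∂Q_1/∂P_2 = -35/(2√P_2) = -35/(2√18.5) = -4.0687.
ε = (∂Q_1/∂P_2)(P_2/Q_1) = -4.0687 × (18.5/615.559) ≈ -0.122.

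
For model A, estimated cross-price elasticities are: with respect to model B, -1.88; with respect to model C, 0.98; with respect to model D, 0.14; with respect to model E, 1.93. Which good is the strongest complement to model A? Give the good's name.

Complements have ε < 0. The most negative value is -1.88 (model B).

model B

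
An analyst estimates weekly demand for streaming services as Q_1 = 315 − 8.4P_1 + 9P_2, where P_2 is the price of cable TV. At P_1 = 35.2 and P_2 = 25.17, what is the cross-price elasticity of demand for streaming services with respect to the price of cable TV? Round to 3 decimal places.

At P_1 = 35.2 and P_2 = 25.17: Q_1 = 245.85.
∂Q_1/∂P_2 = 9.
ε = (∂Q_1/∂P_2)(P_2/Q_1) = 9 × (25.17/245.85) ≈ 0.921.

0.921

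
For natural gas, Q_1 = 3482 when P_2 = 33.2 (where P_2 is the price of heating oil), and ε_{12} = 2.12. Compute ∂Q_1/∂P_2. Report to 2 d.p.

222.34

ε = (∂Q_1/∂P_2)·(P_2/Q_1) ⇒ ∂Q_1/∂P_2 = ε·Q_1/P_2 = 2.12 × 3482/33.2 ≈ 222.34.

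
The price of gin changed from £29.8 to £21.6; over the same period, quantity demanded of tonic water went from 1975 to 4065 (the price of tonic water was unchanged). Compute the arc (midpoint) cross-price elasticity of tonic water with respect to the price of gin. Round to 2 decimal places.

-2.17

ΔQ_A = 4065 − 1975 = 2090; ΔP_B = 21.6 − 29.8 = -8.2.
Midpoints: Q̄_A = 3020.0, P̄_B = 25.70.
ε = (ΔQ_A/Q̄_A)/(ΔP_B/P̄_B) = (2090/3020.0)/(-8.2/25.70) ≈ -2.17.
ε < 0: tonic water and gin are complements.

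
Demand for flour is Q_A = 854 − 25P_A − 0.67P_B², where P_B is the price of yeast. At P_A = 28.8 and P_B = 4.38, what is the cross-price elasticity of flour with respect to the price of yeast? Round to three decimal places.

At P_A = 28.8 and P_B = 4.38: Q_A = 121.146.
∂Q_A/∂P_B = -1.34P_B = -1.34(4.38) = -5.8692.
ε = (∂Q_A/∂P_B)(P_B/Q_A) = -5.8692 × (4.38/121.146) ≈ -0.212.
ε < 0: complements.

-0.212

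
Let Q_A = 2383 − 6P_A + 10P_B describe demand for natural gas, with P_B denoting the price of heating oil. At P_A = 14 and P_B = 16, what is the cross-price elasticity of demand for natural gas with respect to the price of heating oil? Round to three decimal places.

At P_A = 14 and P_B = 16: Q_A = 2459.
∂Q_A/∂P_B = 10.
ε = (∂Q_A/∂P_B)(P_B/Q_A) = 10 × (16/2459) ≈ 0.065.
Since ε > 0, natural gas and heating oil are substitutes.

0.065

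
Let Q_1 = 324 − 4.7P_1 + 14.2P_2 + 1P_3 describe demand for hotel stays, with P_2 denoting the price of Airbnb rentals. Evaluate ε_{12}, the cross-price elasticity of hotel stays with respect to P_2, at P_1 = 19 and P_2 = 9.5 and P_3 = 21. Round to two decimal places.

0.35

At P_1 = 19 and P_2 = 9.5 and P_3 = 21: Q_1 = 390.6.
∂Q_1/∂P_2 = 14.2.
ε = (∂Q_1/∂P_2)(P_2/Q_1) = 14.2 × (9.5/390.6) ≈ 0.35.
Since ε > 0, hotel stays and Airbnb rentals are substitutes.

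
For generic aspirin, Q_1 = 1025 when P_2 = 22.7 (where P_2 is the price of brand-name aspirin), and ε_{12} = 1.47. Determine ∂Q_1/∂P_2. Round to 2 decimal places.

66.38

ε = (∂Q_1/∂P_2)·(P_2/Q_1) ⇒ ∂Q_1/∂P_2 = ε·Q_1/P_2 = 1.47 × 1025/22.7 ≈ 66.38.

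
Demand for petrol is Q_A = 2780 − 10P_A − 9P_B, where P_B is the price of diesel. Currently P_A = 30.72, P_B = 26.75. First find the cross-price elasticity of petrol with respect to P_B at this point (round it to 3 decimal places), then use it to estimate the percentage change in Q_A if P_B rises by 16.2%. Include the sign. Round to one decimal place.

-1.7%

At P_A = 30.72, P_B = 26.75: Q_A = 2232.05.
∂Q_A/∂P_B = -9.
ε = (∂Q_A/∂P_B)(P_B/Q_A) = -9.0000 × 26.75/2232.05 ≈ -0.108.
%ΔQ_A ≈ ε × %ΔP_B = -0.108 × (16.2%) = -1.7%.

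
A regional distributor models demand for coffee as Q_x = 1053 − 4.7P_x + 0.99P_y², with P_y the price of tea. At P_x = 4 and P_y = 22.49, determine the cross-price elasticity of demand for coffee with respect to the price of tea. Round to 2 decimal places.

0.65

At P_x = 4 and P_y = 22.49: Q_x = 1534.942.
∂Q_x/∂P_y = 1.98P_y = 1.98(22.49) = 44.5302.
ε = (∂Q_x/∂P_y)(P_y/Q_x) = 44.5302 × (22.49/1534.942) ≈ 0.65.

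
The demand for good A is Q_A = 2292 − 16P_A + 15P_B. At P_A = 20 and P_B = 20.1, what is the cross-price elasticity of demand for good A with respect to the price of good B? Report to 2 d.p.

At P_A = 20 and P_B = 20.1: Q_A = 2273.5.
∂Q_A/∂P_B = 15.
ε = (∂Q_A/∂P_B)(P_B/Q_A) = 15 × (20.1/2273.5) ≈ 0.13.

0.13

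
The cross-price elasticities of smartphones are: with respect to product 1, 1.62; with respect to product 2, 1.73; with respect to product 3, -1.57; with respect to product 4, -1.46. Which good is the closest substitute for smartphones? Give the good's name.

Substitutes have ε > 0. Among the positive values, 1.73 (product 2) is largest.

product 2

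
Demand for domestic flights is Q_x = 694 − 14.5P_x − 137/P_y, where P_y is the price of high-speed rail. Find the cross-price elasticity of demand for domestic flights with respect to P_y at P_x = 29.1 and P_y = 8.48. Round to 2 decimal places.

0.06

At P_x = 29.1 and P_y = 8.48: Q_x = 255.894.
∂Q_x/∂P_y = 137/P_y² = 1.9051.
ε = (∂Q_x/∂P_y)(P_y/Q_x) = 1.9051 × (8.48/255.894) ≈ 0.06.
ε > 0: substitutes.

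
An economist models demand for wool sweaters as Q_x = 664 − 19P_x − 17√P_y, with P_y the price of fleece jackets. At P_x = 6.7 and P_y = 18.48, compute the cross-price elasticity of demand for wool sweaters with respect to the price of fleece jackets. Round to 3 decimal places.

-0.079

At P_x = 6.7 and P_y = 18.48: Q_x = 463.620.
∂Q_x/∂P_y = -17/(2√P_y) = -17/(2√18.48) = -1.9773.
ε = (∂Q_x/∂P_y)(P_y/Q_x) = -1.9773 × (18.48/463.620) ≈ -0.079.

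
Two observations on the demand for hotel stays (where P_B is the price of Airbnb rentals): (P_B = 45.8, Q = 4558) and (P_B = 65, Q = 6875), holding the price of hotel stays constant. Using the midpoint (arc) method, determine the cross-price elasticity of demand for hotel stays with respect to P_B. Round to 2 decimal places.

1.17

ΔQ_A = 6875 − 4558 = 2317; ΔP_B = 65 − 45.8 = 19.2.
Midpoints: Q̄_A = 5716.5, P̄_B = 55.40.
ε = (ΔQ_A/Q̄_A)/(ΔP_B/P̄_B) = (2317/5716.5)/(19.2/55.40) ≈ 1.17.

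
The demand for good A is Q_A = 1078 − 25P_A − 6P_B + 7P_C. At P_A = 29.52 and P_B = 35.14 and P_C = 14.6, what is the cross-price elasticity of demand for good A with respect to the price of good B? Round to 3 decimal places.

At P_A = 29.52 and P_B = 35.14 and P_C = 14.6: Q_A = 231.36.
∂Q_A/∂P_B = -6.
ε = (∂Q_A/∂P_B)(P_B/Q_A) = -6 × (35.14/231.36) ≈ -0.911.

-0.911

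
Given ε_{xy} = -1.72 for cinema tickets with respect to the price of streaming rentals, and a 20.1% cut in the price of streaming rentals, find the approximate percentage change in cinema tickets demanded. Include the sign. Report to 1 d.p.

%ΔQ ≈ ε × %ΔP of streaming rentals = -1.72 × (-20.1%) = 34.6%.

34.6%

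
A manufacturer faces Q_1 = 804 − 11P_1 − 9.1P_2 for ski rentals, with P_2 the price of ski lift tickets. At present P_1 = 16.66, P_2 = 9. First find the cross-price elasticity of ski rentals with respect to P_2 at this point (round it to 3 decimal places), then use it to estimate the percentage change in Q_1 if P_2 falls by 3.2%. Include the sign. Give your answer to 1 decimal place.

0.5%

At P_1 = 16.66, P_2 = 9: Q_1 = 538.84.
∂Q_1/∂P_2 = -9.1.
ε = (∂Q_1/∂P_2)(P_2/Q_1) = -9.1000 × 9/538.84 ≈ -0.152.
%ΔQ_1 ≈ ε × %ΔP_2 = -0.152 × (-3.2%) = 0.5%.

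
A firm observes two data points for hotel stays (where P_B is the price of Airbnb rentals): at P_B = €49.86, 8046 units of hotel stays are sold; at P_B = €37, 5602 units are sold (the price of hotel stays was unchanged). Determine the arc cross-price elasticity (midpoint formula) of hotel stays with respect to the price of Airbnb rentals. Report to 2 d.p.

ΔQ_A = 5602 − 8046 = -2444; ΔP_B = 37 − 49.86 = -12.86.
Midpoints: Q̄_A = 6824.0, P̄_B = 43.43.
ε = (ΔQ_A/Q̄_A)/(ΔP_B/P̄_B) = (-2444/6824.0)/(-12.86/43.43) ≈ 1.21.

1.21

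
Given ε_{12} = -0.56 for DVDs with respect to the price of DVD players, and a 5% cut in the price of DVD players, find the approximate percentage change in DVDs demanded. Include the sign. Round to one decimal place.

%ΔQ ≈ ε × %ΔP of DVD players = -0.56 × (-5%) = 2.8%.
Demand for DVDs rises by about 2.8%.

2.8%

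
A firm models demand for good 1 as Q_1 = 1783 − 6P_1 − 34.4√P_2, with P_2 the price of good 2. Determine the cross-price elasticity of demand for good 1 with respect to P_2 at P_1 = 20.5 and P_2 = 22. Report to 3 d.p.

At P_1 = 20.5 and P_2 = 22: Q_1 = 1498.650.
∂Q_1/∂P_2 = -34.4/(2√P_2) = -34.4/(2√22) = -3.6671.
ε = (∂Q_1/∂P_2)(P_2/Q_1) = -3.6671 × (22/1498.650) ≈ -0.054.

-0.054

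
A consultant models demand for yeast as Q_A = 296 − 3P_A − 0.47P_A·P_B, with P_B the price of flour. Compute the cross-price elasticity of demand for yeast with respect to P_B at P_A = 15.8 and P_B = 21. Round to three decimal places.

-1.683

At P_A = 15.8 and P_B = 21: Q_A = 92.654.
∂Q_A/∂P_B = -0.47P_A = -0.47(15.8) = -7.4260.
ε = (∂Q_A/∂P_B)(P_B/Q_A) = -7.4260 × (21/92.654) ≈ -1.683.
ε < 0: complements.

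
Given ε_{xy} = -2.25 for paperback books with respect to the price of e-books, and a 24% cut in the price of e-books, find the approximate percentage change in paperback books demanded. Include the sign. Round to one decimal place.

54.0%

%ΔQ ≈ ε × %ΔP of e-books = -2.25 × (-24%) = 54.0%.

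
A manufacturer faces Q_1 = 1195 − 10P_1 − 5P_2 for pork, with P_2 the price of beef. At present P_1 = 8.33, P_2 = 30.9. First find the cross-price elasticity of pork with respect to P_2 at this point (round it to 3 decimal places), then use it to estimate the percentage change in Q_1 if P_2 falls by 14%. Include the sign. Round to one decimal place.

2.3%

At P_1 = 8.33, P_2 = 30.9: Q_1 = 957.2.
∂Q_1/∂P_2 = -5.
ε = (∂Q_1/∂P_2)(P_2/Q_1) = -5.0000 × 30.9/957.2 ≈ -0.161.
%ΔQ_1 ≈ ε × %ΔP_2 = -0.161 × (-14%) = 2.3%.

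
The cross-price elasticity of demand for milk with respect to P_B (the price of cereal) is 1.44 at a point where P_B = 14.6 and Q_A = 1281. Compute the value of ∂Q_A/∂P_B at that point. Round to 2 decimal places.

ε = (∂Q_A/∂P_B)·(P_B/Q_A) ⇒ ∂Q_A/∂P_B = ε·Q_A/P_B = 1.44 × 1281/14.6 ≈ 126.35.

126.35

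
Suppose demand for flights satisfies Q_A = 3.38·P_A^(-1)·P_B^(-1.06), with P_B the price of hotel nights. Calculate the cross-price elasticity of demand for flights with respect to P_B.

-1.06

In a log-linear (constant-elasticity) demand function, the coefficient on the exponent of P_B is the cross-price elasticity.
ε = -1.06. Negative, so flights and hotel nights are complements.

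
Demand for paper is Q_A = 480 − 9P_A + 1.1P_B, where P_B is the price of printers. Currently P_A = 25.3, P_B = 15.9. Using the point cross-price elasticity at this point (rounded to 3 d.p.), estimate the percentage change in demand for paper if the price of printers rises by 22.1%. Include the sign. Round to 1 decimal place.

1.4%

At P_A = 25.3, P_B = 15.9: Q_A = 269.79.
∂Q_A/∂P_B = 1.1.
ε = (∂Q_A/∂P_B)(P_B/Q_A) = 1.1000 × 15.9/269.79 ≈ 0.065.
%ΔQ_A ≈ ε × %ΔP_B = 0.065 × (22.1%) = 1.4%.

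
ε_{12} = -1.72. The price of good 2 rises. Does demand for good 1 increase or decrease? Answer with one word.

decrease

ε < 0 and the price of good 2 rises, so the quantity of good 1 moves in the opposite direction: it decreases.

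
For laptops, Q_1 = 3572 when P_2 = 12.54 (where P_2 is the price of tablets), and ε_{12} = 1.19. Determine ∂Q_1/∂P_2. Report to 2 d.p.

ε = (∂Q_1/∂P_2)·(P_2/Q_1) ⇒ ∂Q_1/∂P_2 = ε·Q_1/P_2 = 1.19 × 3572/12.54 ≈ 338.97.

338.97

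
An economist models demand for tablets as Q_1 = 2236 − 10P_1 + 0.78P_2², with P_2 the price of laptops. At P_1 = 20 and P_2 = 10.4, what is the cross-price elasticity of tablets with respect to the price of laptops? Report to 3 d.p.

At P_1 = 20 and P_2 = 10.4: Q_1 = 2120.365.
∂Q_1/∂P_2 = 1.56P_2 = 1.56(10.4) = 16.2240.
ε = (∂Q_1/∂P_2)(P_2/Q_1) = 16.2240 × (10.4/2120.365) ≈ 0.080.

0.080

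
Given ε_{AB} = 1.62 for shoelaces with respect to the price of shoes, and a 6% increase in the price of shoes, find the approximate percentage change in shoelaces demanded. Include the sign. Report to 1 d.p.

9.7%

%ΔQ ≈ ε × %ΔP of shoes = 1.62 × (6%) = 9.7%.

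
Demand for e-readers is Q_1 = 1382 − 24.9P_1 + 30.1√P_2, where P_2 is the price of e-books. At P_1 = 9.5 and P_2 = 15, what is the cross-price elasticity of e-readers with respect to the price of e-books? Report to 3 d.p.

0.046

At P_1 = 9.5 and P_2 = 15: Q_1 = 1262.027.
∂Q_1/∂P_2 = 30.1/(2√P_2) = 30.1/(2√15) = 3.8859.
ε = (∂Q_1/∂P_2)(P_2/Q_1) = 3.8859 × (15/1262.027) ≈ 0.046.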